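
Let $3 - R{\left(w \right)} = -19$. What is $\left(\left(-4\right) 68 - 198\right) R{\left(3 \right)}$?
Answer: $-10340$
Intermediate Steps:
$R{\left(w \right)} = 22$ ($R{\left(w \right)} = 3 - -19 = 3 + 19 = 22$)
$\left(\left(-4\right) 68 - 198\right) R{\left(3 \right)} = \left(\left(-4\right) 68 - 198\right) 22 = \left(-272 - 198\right) 22 = \left(-470\right) 22 = -10340$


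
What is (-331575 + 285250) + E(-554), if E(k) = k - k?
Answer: -46325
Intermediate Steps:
E(k) = 0
(-331575 + 285250) + E(-554) = (-331575 + 285250) + 0 = -46325 + 0 = -46325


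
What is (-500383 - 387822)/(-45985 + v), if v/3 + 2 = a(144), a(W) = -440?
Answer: 888205/47311 ≈ 18.774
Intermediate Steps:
v = -1326 (v = -6 + 3*(-440) = -6 - 1320 = -1326)
(-500383 - 387822)/(-45985 + v) = (-500383 - 387822)/(-45985 - 1326) = -888205/(-47311) = -888205*(-1/47311) = 888205/47311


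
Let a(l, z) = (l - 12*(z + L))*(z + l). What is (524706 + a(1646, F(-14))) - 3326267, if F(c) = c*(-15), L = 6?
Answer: -4557337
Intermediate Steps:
F(c) = -15*c
a(l, z) = (l + z)*(-72 + l - 12*z) (a(l, z) = (l - 12*(z + 6))*(z + l) = (l - 12*(6 + z))*(l + z) = (l + (-72 - 12*z))*(l + z) = (-72 + l - 12*z)*(l + z) = (l + z)*(-72 + l - 12*z))
(524706 + a(1646, F(-14))) - 3326267 = (524706 + (1646² - 72*1646 - (-1080)*(-14) - 12*(-15*(-14))² - 11*1646*(-15*(-14)))) - 3326267 = (524706 + (2709316 - 118512 - 72*210 - 12*210² - 11*1646*210)) - 3326267 = (524706 + (2709316 - 118512 - 15120 - 12*44100 - 3802260)) - 3326267 = (524706 + (2709316 - 118512 - 15120 - 529200 - 3802260)) - 3326267 = (524706 - 1755776) - 3326267 = -1231070 - 3326267 = -4557337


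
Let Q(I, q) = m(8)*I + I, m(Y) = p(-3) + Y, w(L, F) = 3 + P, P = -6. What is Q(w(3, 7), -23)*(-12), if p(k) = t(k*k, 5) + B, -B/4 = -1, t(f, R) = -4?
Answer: 324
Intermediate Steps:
B = 4 (B = -4*(-1) = 4)
p(k) = 0 (p(k) = -4 + 4 = 0)
w(L, F) = -3 (w(L, F) = 3 - 6 = -3)
m(Y) = Y (m(Y) = 0 + Y = Y)
Q(I, q) = 9*I (Q(I, q) = 8*I + I = 9*I)
Q(w(3, 7), -23)*(-12) = (9*(-3))*(-12) = -27*(-12) = 324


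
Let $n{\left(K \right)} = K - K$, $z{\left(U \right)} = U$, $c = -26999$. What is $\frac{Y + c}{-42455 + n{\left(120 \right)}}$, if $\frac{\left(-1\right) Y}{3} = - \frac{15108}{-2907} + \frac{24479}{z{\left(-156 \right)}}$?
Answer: $\frac{34294643}{54851860} \approx 0.62522$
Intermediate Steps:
$n{\left(K \right)} = 0$
$Y = \frac{588065}{1292}$ ($Y = - 3 \left(- \frac{15108}{-2907} + \frac{24479}{-156}\right) = - 3 \left(\left(-15108\right) \left(- \frac{1}{2907}\right) + 24479 \left(- \frac{1}{156}\right)\right) = - 3 \left(\frac{5036}{969} - \frac{1883}{12}\right) = \left(-3\right) \left(- \frac{588065}{3876}\right) = \frac{588065}{1292} \approx 455.16$)
$\frac{Y + c}{-42455 + n{\left(120 \right)}} = \frac{\frac{588065}{1292} - 26999}{-42455 + 0} = - \frac{34294643}{1292 \left(-42455\right)} = \left(- \frac{34294643}{1292}\right) \left(- \frac{1}{42455}\right) = \frac{34294643}{54851860}$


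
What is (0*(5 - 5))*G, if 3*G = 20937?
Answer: 0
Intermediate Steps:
G = 6979 (G = (⅓)*20937 = 6979)
(0*(5 - 5))*G = (0*(5 - 5))*6979 = (0*0)*6979 = 0*6979 = 0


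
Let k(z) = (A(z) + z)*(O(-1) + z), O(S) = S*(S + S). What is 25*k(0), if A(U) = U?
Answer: 0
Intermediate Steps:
O(S) = 2*S² (O(S) = S*(2*S) = 2*S²)
k(z) = 2*z*(2 + z) (k(z) = (z + z)*(2*(-1)² + z) = (2*z)*(2*1 + z) = (2*z)*(2 + z) = 2*z*(2 + z))
25*k(0) = 25*(2*0*(2 + 0)) = 25*(2*0*2) = 25*0 = 0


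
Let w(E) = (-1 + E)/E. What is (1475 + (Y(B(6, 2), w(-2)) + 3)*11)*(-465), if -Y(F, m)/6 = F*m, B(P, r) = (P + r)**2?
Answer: 2245020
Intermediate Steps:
w(E) = (-1 + E)/E
Y(F, m) = -6*F*m
(1475 + (Y(B(6, 2), w(-2)) + 3)*11)*(-465) = (1475 + (-6*(6 + 2)**2*(-1 - 2)/(-2) + 3)*11)*(-465) = (1475 + (-6*8**2*(-1/2*(-3)) + 3)*11)*(-465) = (1475 + (-6*64*3/2 + 3)*11)*(-465) = (1475 + (-576 + 3)*11)*(-465) = (1475 - 573*11)*(-465) = (1475 - 6303)*(-465) = -4828*(-465) = 2245020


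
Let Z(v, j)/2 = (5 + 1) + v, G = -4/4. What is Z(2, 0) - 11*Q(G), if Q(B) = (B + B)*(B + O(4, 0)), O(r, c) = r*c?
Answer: -6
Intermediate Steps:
G = -1 (G = -4*¼ = -1)
O(r, c) = c*r
Q(B) = 2*B² (Q(B) = (B + B)*(B + 0*4) = (2*B)*(B + 0) = (2*B)*B = 2*B²)
Z(v, j) = 12 + 2*v (Z(v, j) = 2*((5 + 1) + v) = 2*(6 + v) = 12 + 2*v)
Z(2, 0) - 11*Q(G) = (12 + 2*2) - 22*(-1)² = (12 + 4) - 22 = 16 - 11*2 = 16 - 22 = -6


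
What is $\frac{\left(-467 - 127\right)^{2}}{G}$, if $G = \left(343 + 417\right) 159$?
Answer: $\frac{29403}{10070} \approx 2.9199$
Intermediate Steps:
$G = 120840$ ($G = 760 \cdot 159 = 120840$)
$\frac{\left(-467 - 127\right)^{2}}{G} = \frac{\left(-467 - 127\right)^{2}}{120840} = \left(-594\right)^{2} \cdot \frac{1}{120840} = 352836 \cdot \frac{1}{120840} = \frac{29403}{10070}$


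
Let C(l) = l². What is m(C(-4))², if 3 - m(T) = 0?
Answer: 9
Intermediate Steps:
m(T) = 3 (m(T) = 3 - 1*0 = 3 + 0 = 3)
m(C(-4))² = 3² = 9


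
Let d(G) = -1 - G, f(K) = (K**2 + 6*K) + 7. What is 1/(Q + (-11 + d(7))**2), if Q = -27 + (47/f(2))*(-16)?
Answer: 23/6930 ≈ 0.0033189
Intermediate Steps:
f(K) = 7 + K**2 + 6*K
Q = -1373/23 (Q = -27 + (47/(7 + 2**2 + 6*2))*(-16) = -27 + (47/(7 + 4 + 12))*(-16) = -27 + (47/23)*(-16) = -27 - 752/23 = -1373/23 ≈ -59.696)
1/(Q + (-11 + d(7))**2) = 1/(-1373/23 + (-11 + (-1 - 1*7))**2) = 1/(-1373/23 + (-11 + (-1 - 7))**2) = 1/(-1373/23 + (-11 - 8)**2) = 1/(-1373/23 + (-19)**2) = 1/(-1373/23 + 361) = 1/(6930/23) = 23/6930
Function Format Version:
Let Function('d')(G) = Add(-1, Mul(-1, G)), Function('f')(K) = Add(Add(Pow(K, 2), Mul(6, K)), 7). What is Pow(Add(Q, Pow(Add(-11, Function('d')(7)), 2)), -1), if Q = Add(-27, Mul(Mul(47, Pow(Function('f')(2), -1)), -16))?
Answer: Rational(23, 6930) ≈ 0.0033189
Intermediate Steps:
Function('f')(K) = Add(7, Pow(K, 2), Mul(6, K))
Q = Rational(-1373, 23) (Q = Add(-27, Mul(Mul(47, Pow(Add(7, Pow(2, 2), Mul(6, 2)), -1)), -16)) = Add(-27, Mul(Mul(47, Pow(Add(7, 4, 12), -1)), -16)) = Add(-27, Mul(Mul(47, Pow(23, -1)), -16)) = Add(-27, Mul(Mul(47, Rational(1, 23)), -16)) = Add(-27, Mul(Rational(47, 23), -16)) = Add(-27, Rational(-752, 23)) = Rational(-1373, 23) ≈ -59.696)
Pow(Add(Q, Pow(Add(-11, Function('d')(7)), 2)), -1) = Pow(Add(Rational(-1373, 23), Pow(Add(-11, Add(-1, Mul(-1, 7))), 2)), -1) = Pow(Add(Rational(-1373, 23), Pow(Add(-11, Add(-1, -7)), 2)), -1) = Pow(Add(Rational(-1373, 23), Pow(Add(-11, -8), 2)), -1) = Pow(Add(Rational(-1373, 23), Pow(-19, 2)), -1) = Pow(Add(Rational(-1373, 23), 361), -1) = Pow(Rational(6930, 23), -1) = Rational(23, 6930)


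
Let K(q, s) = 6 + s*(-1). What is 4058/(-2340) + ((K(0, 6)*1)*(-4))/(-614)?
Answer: -2029/1170 ≈ -1.7342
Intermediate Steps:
K(q, s) = 6 - s
4058/(-2340) + ((K(0, 6)*1)*(-4))/(-614) = 4058/(-2340) + (((6 - 1*6)*1)*(-4))/(-614) = 4058*(-1/2340) + (((6 - 6)*1)*(-4))*(-1/614) = -2029/1170 + ((0*1)*(-4))*(-1/614) = -2029/1170 + (0*(-4))*(-1/614) = -2029/1170 + 0*(-1/614) = -2029/1170 + 0 = -2029/1170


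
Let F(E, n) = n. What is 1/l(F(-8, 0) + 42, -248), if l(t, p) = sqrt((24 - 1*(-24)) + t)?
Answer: sqrt(10)/30 ≈ 0.10541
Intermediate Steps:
l(t, p) = sqrt(48 + t) (l(t, p) = sqrt((24 + 24) + t) = sqrt(48 + t))
1/l(F(-8, 0) + 42, -248) = 1/(sqrt(48 + (0 + 42))) = 1/(sqrt(48 + 42)) = 1/(sqrt(90)) = 1/(3*sqrt(10)) = sqrt(10)/30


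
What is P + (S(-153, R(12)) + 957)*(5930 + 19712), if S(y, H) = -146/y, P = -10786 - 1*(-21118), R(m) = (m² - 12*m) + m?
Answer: 3759851810/153 ≈ 2.4574e+7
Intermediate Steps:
R(m) = m² - 11*m
P = 10332 (P = -10786 + 21118 = 10332)
P + (S(-153, R(12)) + 957)*(5930 + 19712) = 10332 + (-146/(-153) + 957)*(5930 + 19712) = 10332 + (-146*(-1/153) + 957)*25642 = 10332 + (146/153 + 957)*25642 = 10332 + (146567/153)*25642 = 10332 + 3758271014/153 = 3759851810/153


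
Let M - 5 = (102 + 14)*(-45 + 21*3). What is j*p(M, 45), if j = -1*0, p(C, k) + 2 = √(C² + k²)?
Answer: 0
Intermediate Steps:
M = 2093 (M = 5 + (102 + 14)*(-45 + 21*3) = 5 + 116*(-45 + 63) = 5 + 116*18 = 5 + 2088 = 2093)
p(C, k) = -2 + √(C² + k²)
j = 0
j*p(M, 45) = 0*(-2 + √(2093² + 45²)) = 0*(-2 + √(4380649 + 2025)) = 0*(-2 + √4382674) = 0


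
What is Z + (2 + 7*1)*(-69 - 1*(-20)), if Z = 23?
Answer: -418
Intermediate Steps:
Z + (2 + 7*1)*(-69 - 1*(-20)) = 23 + (2 + 7*1)*(-69 - 1*(-20)) = 23 + (2 + 7)*(-69 + 20) = 23 + 9*(-49) = 23 - 441 = -418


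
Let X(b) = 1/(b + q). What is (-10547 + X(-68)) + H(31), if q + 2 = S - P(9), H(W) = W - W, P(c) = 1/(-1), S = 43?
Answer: -274223/26 ≈ -10547.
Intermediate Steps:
P(c) = -1
H(W) = 0
q = 42 (q = -2 + (43 - 1*(-1)) = -2 + (43 + 1) = -2 + 44 = 42)
X(b) = 1/(42 + b) (X(b) = 1/(b + 42) = 1/(42 + b))
(-10547 + X(-68)) + H(31) = (-10547 + 1/(42 - 68)) + 0 = (-10547 + 1/(-26)) + 0 = (-10547 - 1/26) + 0 = -274223/26 + 0 = -274223/26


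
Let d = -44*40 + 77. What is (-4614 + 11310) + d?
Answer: 5013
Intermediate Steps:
d = -1683 (d = -1760 + 77 = -1683)
(-4614 + 11310) + d = (-4614 + 11310) - 1683 = 6696 - 1683 = 5013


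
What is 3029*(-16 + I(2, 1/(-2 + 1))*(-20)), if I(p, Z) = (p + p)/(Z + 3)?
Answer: -169624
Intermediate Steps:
I(p, Z) = 2*p/(3 + Z) (I(p, Z) = (2*p)/(3 + Z) = 2*p/(3 + Z))
3029*(-16 + I(2, 1/(-2 + 1))*(-20)) = 3029*(-16 + (2*2/(3 + 1/(-2 + 1)))*(-20)) = 3029*(-16 + (2*2/(3 + 1/(-1)))*(-20)) = 3029*(-16 + (2*2/(3 - 1))*(-20)) = 3029*(-16 + (2*2/2)*(-20)) = 3029*(-16 + (2*2*(½))*(-20)) = 3029*(-16 + 2*(-20)) = 3029*(-16 - 40) = 3029*(-56) = -169624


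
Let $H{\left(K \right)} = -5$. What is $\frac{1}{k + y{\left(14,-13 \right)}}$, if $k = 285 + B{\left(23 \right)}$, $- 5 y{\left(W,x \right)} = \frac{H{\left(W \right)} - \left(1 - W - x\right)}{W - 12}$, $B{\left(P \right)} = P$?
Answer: $\frac{2}{617} \approx 0.0032415$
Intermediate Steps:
$y{\left(W,x \right)} = - \frac{-6 + W + x}{5 \left(-12 + W\right)}$ ($y{\left(W,x \right)} = - \frac{\left(-5 - \left(1 - W - x\right)\right) \frac{1}{W - 12}}{5} = - \frac{\left(-5 + \left(-1 + W + x\right)\right) \frac{1}{-12 + W}}{5} = - \frac{\left(-6 + W + x\right) \frac{1}{-12 + W}}{5} = - \frac{\frac{1}{-12 + W} \left(-6 + W + x\right)}{5} = - \frac{-6 + W + x}{5 \left(-12 + W\right)}$)
$k = 308$ ($k = 285 + 23 = 308$)
$\frac{1}{k + y{\left(14,-13 \right)}} = \frac{1}{308 + \frac{6 - 14 - -13}{5 \left(-12 + 14\right)}} = \frac{1}{308 + \frac{6 - 14 + 13}{5 \cdot 2}} = \frac{1}{308 + \frac{1}{5} \cdot \frac{1}{2} \cdot 5} = \frac{1}{308 + \frac{1}{2}} = \frac{1}{\frac{617}{2}} = \frac{2}{617}$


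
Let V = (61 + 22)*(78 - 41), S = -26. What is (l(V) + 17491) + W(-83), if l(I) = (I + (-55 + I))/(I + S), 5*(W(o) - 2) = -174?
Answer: 17722102/1015 ≈ 17460.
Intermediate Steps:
V = 3071 (V = 83*37 = 3071)
W(o) = -164/5 (W(o) = 2 + (1/5)*(-174) = 2 - 174/5 = -164/5)
l(I) = (-55 + 2*I)/(-26 + I) (l(I) = (I + (-55 + I))/(I - 26) = (-55 + 2*I)/(-26 + I))
(l(V) + 17491) + W(-83) = ((-55 + 2*3071)/(-26 + 3071) + 17491) - 164/5 = ((-55 + 6142)/3045 + 17491) - 164/5 = ((1/3045)*6087 + 17491) - 164/5 = (2029/1015 + 17491) - 164/5 = 17755394/1015 - 164/5 = 17722102/1015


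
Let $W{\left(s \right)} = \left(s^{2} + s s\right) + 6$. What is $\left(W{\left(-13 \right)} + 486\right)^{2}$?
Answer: $688900$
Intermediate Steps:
$W{\left(s \right)} = 6 + 2 s^{2}$ ($W{\left(s \right)} = \left(s^{2} + s^{2}\right) + 6 = 2 s^{2} + 6 = 6 + 2 s^{2}$)
$\left(W{\left(-13 \right)} + 486\right)^{2} = \left(\left(6 + 2 \left(-13\right)^{2}\right) + 486\right)^{2} = \left(\left(6 + 2 \cdot 169\right) + 486\right)^{2} = \left(\left(6 + 338\right) + 486\right)^{2} = \left(344 + 486\right)^{2} = 830^{2} = 688900$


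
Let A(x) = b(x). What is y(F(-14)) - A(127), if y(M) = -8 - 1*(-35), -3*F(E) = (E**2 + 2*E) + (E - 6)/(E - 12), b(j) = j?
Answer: -100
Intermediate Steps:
A(x) = x
F(E) = -2*E/3 - E**2/3 - (-6 + E)/(3*(-12 + E)) (F(E) = -((E**2 + 2*E) + (E - 6)/(E - 12))/3 = -((E**2 + 2*E) + (-6 + E)/(-12 + E))/3 = -(E**2 + 2*E + (-6 + E)/(-12 + E))/3 = -2*E/3 - E**2/3 - (-6 + E)/(3*(-12 + E)))
y(M) = 27 (y(M) = -8 + 35 = 27)
y(F(-14)) - A(127) = 27 - 1*127 = 27 - 127 = -100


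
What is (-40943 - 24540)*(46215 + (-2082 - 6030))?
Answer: -2495098749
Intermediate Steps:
(-40943 - 24540)*(46215 + (-2082 - 6030)) = -65483*(46215 - 8112) = -65483*38103 = -2495098749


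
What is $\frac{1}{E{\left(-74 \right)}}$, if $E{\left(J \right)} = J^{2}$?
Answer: $\frac{1}{5476} \approx 0.00018262$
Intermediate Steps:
$\frac{1}{E{\left(-74 \right)}} = \frac{1}{\left(-74\right)^{2}} = \frac{1}{5476}$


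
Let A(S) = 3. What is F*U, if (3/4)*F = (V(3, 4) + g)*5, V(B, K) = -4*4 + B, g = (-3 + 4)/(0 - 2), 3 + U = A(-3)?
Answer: 0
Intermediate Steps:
U = 0 (U = -3 + 3 = 0)
g = -½ (g = 1/(-2) = 1*(-½) = -½ ≈ -0.50000)
V(B, K) = -16 + B
F = -90 (F = 4*(((-16 + 3) - ½)*5)/3 = 4*((-13 - ½)*5)/3 = 4*(-27/2*5)/3 = (4/3)*(-135/2) = -90)
F*U = -90*0 = 0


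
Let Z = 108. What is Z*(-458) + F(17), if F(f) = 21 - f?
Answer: -49460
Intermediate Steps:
Z*(-458) + F(17) = 108*(-458) + (21 - 1*17) = -49464 + (21 - 17) = -49464 + 4 = -49460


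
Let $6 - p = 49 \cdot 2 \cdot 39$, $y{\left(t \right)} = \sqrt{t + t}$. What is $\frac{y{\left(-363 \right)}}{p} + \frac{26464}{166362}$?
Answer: $\frac{13232}{83181} - \frac{11 i \sqrt{6}}{3816} \approx 0.15907 - 0.0070609 i$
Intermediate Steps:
$y{\left(t \right)} = \sqrt{2} \sqrt{t}$ ($y{\left(t \right)} = \sqrt{2 t} = \sqrt{2} \sqrt{t}$)
$p = -3816$ ($p = 6 - 49 \cdot 2 \cdot 39 = 6 - 98 \cdot 39 = 6 - 3822 = -3816$)
$\frac{y{\left(-363 \right)}}{p} + \frac{26464}{166362} = \frac{\sqrt{2} \sqrt{-363}}{-3816} + \frac{26464}{166362} = \sqrt{2} \cdot 11 i \sqrt{3} \left(- \frac{1}{3816}\right) + 26464 \cdot \frac{1}{166362} = 11 i \sqrt{6} \left(- \frac{1}{3816}\right) + \frac{13232}{83181} = - \frac{11 i \sqrt{6}}{3816} + \frac{13232}{83181} = \frac{13232}{83181} - \frac{11 i \sqrt{6}}{3816}$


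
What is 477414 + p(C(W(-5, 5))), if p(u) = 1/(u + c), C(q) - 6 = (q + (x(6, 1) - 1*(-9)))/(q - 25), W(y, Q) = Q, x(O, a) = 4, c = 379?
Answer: 1833747184/3841 ≈ 4.7741e+5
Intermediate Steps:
C(q) = 6 + (13 + q)/(-25 + q) (C(q) = 6 + (q + (4 - 1*(-9)))/(q - 25) = 6 + (q + (4 + 9))/(-25 + q) = 6 + (q + 13)/(-25 + q) = 6 + (13 + q)/(-25 + q))
p(u) = 1/(379 + u) (p(u) = 1/(u + 379) = 1/(379 + u))
477414 + p(C(W(-5, 5))) = 477414 + 1/(379 + (-137 + 7*5)/(-25 + 5)) = 477414 + 1/(379 + (-137 + 35)/(-20)) = 477414 + 1/(379 - 1/20*(-102)) = 477414 + 1/(379 + 51/10) = 477414 + 1/(3841/10) = 477414 + 10/3841 = 1833747184/3841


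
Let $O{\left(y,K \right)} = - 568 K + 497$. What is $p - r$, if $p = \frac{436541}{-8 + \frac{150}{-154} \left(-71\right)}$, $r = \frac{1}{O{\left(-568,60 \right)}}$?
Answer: $\frac{1128847447740}{158142347} \approx 7138.2$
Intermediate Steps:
$O{\left(y,K \right)} = 497 - 568 K$
$r = - \frac{1}{33583}$ ($r = \frac{1}{497 - 34080} = \frac{1}{-33583} = - \frac{1}{33583} \approx -2.9777 \cdot 10^{-5}$)
$p = \frac{33613657}{4709}$ ($p = \frac{436541}{-8 + 150 \left(- \frac{1}{154}\right) \left(-71\right)} = \frac{436541}{-8 - - \frac{5325}{77}} = \frac{436541}{-8 + \frac{5325}{77}} = \frac{436541}{\frac{4709}{77}} = 436541 \cdot \frac{77}{4709} = \frac{33613657}{4709} \approx 7138.2$)
$p - r = \frac{33613657}{4709} - - \frac{1}{33583} = \frac{33613657}{4709} + \frac{1}{33583} = \frac{1128847447740}{158142347}$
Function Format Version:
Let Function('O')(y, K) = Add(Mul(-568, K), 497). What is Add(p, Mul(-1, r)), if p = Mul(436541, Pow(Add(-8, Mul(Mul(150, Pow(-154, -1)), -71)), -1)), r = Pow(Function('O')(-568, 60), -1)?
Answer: Rational(1128847447740, 158142347) ≈ 7138.2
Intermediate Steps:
Function('O')(y, K) = Add(497, Mul(-568, K))
r = Rational(-1, 33583) (r = Pow(Add(497, Mul(-568, 60)), -1) = Pow(Add(497, -34080), -1) = Pow(-33583, -1) = Rational(-1, 33583) ≈ -2.9777e-5)
p = Rational(33613657, 4709) (p = Mul(436541, Pow(Add(-8, Mul(Mul(150, Rational(-1, 154)), -71)), -1)) = Mul(436541, Pow(Add(-8, Mul(Rational(-75, 77), -71)), -1)) = Mul(436541, Pow(Add(-8, Rational(5325, 77)), -1)) = Mul(436541, Pow(Rational(4709, 77), -1)) = Mul(436541, Rational(77, 4709)) = Rational(33613657, 4709) ≈ 7138.2)
Add(p, Mul(-1, r)) = Add(Rational(33613657, 4709), Mul(-1, Rational(-1, 33583))) = Add(Rational(33613657, 4709), Rational(1, 33583)) = Rational(1128847447740, 158142347)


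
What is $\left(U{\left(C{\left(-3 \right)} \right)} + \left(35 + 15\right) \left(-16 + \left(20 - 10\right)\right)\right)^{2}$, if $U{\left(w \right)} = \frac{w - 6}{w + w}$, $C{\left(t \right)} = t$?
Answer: $\frac{356409}{4} \approx 89102.0$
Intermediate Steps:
$U{\left(w \right)} = \frac{-6 + w}{2 w}$
$\left(U{\left(C{\left(-3 \right)} \right)} + \left(35 + 15\right) \left(-16 + \left(20 - 10\right)\right)\right)^{2} = \left(\frac{-6 - 3}{2 \left(-3\right)} + \left(35 + 15\right) \left(-16 + \left(20 - 10\right)\right)\right)^{2} = \left(\frac{1}{2} \left(- \frac{1}{3}\right) \left(-9\right) + 50 \left(-16 + 10\right)\right)^{2} = \left(\frac{3}{2} + 50 \left(-6\right)\right)^{2} = \left(\frac{3}{2} - 300\right)^{2} = \left(- \frac{597}{2}\right)^{2} = \frac{356409}{4}$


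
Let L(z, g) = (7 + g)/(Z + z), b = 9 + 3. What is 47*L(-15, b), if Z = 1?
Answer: -893/14 ≈ -63.786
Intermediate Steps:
b = 12
L(z, g) = (7 + g)/(1 + z)
47*L(-15, b) = 47*((7 + 12)/(1 - 15)) = 47*(19/(-14)) = 47*(-1/14*19) = 47*(-19/14) = -893/14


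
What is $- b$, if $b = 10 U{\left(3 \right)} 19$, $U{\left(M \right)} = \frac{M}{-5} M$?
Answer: $342$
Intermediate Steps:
$U{\left(M \right)} = - \frac{M^{2}}{5}$ ($U{\left(M \right)} = M \left(- \frac{1}{5}\right) M = - \frac{M}{5} M = - \frac{M^{2}}{5}$)
$b = -342$ ($b = 10 \left(- \frac{3^{2}}{5}\right) 19 = 10 \left(\left(- \frac{1}{5}\right) 9\right) 19 = 10 \left(- \frac{9}{5}\right) 19 = \left(-18\right) 19 = -342$)
$- b = \left(-1\right) \left(-342\right) = 342$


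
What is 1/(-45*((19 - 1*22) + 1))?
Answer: 1/90 ≈ 0.011111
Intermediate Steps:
1/(-45*((19 - 1*22) + 1)) = 1/(-45*((19 - 22) + 1)) = 1/(-45*(-3 + 1)) = 1/(-45*(-2)) = 1/90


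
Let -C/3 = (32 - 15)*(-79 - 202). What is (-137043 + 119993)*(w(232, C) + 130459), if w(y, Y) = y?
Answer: -2228281550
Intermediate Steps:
C = 14331 (C = -3*(32 - 15)*(-79 - 202) = -51*(-281) = -3*(-4777) = 14331)
(-137043 + 119993)*(w(232, C) + 130459) = (-137043 + 119993)*(232 + 130459) = -17050*130691 = -2228281550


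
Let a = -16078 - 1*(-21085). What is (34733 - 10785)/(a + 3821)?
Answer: 5987/2207 ≈ 2.7127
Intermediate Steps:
a = 5007 (a = -16078 + 21085 = 5007)
(34733 - 10785)/(a + 3821) = (34733 - 10785)/(5007 + 3821) = 23948/8828 = 23948*(1/8828) = 5987/2207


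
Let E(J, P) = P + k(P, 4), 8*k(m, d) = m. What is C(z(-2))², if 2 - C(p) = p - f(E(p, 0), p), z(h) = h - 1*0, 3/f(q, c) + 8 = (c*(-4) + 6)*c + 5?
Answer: 14641/961 ≈ 15.235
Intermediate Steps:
k(m, d) = m/8
E(J, P) = 9*P/8 (E(J, P) = P + P/8 = 9*P/8)
f(q, c) = 3/(-3 + c*(6 - 4*c)) (f(q, c) = 3/(-8 + ((c*(-4) + 6)*c + 5)) = 3/(-8 + ((-4*c + 6)*c + 5)) = 3/(-8 + ((6 - 4*c)*c + 5)) = 3/(-8 + (c*(6 - 4*c) + 5)) = 3/(-8 + (5 + c*(6 - 4*c))) = 3/(-3 + c*(6 - 4*c)))
z(h) = h (z(h) = h + 0 = h)
C(p) = 2 - p - 3/(3 - 6*p + 4*p²) (C(p) = 2 - (p - (-3)/(3 - 6*p + 4*p²)) = 2 - (p + 3/(3 - 6*p + 4*p²)) = 2 + (-p - 3/(3 - 6*p + 4*p²)) = 2 - p - 3/(3 - 6*p + 4*p²))
C(z(-2))² = (2 - 1*(-2) - 3/(3 - 6*(-2) + 4*(-2)²))² = (2 + 2 - 3/(3 + 12 + 4*4))² = (2 + 2 - 3/(3 + 12 + 16))² = (2 + 2 - 3/31)² = (121/31)² = 14641/961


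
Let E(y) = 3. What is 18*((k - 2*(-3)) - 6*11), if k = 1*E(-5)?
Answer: -1026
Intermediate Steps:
k = 3 (k = 1*3 = 3)
18*((k - 2*(-3)) - 6*11) = 18*((3 - 2*(-3)) - 6*11) = 18*((3 + 6) - 66) = 18*(9 - 66) = 18*(-57) = -1026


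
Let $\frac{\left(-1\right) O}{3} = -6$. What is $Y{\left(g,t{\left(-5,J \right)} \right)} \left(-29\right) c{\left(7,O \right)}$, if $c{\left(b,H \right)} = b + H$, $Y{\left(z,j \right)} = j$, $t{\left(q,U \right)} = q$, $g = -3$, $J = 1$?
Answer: $3625$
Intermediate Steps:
$O = 18$ ($O = \left(-3\right) \left(-6\right) = 18$)
$c{\left(b,H \right)} = H + b$
$Y{\left(g,t{\left(-5,J \right)} \right)} \left(-29\right) c{\left(7,O \right)} = \left(-5\right) \left(-29\right) \left(18 + 7\right) = 145 \cdot 25 = 3625$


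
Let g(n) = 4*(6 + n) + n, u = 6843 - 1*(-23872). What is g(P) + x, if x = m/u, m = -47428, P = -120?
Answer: -17739268/30715 ≈ -577.54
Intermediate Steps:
u = 30715 (u = 6843 + 23872 = 30715)
g(n) = 24 + 5*n (g(n) = (24 + 4*n) + n = 24 + 5*n)
x = -47428/30715 ≈ -1.5441
g(P) + x = (24 + 5*(-120)) - 47428/30715 = (24 - 600) - 47428/30715 = -576 - 47428/30715 = -17739268/30715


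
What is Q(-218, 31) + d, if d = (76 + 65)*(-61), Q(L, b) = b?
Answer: -8570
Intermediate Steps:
d = -8601 (d = 141*(-61) = -8601)
Q(-218, 31) + d = 31 - 8601 = -8570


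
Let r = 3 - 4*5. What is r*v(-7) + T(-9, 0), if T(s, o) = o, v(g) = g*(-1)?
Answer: -119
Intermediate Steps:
v(g) = -g
r = -17 (r = 3 - 20 = -17)
r*v(-7) + T(-9, 0) = -(-17)*(-7) + 0 = -17*7 + 0 = -119 + 0 = -119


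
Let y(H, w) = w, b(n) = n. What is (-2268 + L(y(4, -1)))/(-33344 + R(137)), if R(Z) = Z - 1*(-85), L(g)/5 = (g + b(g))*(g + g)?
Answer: 1124/16561 ≈ 0.067870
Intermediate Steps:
L(g) = 20*g**2 (L(g) = 5*((g + g)*(g + g)) = 5*((2*g)*(2*g)) = 5*(4*g**2) = 20*g**2)
R(Z) = 85 + Z (R(Z) = Z + 85 = 85 + Z)
(-2268 + L(y(4, -1)))/(-33344 + R(137)) = (-2268 + 20*(-1)**2)/(-33344 + (85 + 137)) = (-2268 + 20*1)/(-33344 + 222) = (-2268 + 20)/(-33122) = -2248*(-1/33122) = 1124/16561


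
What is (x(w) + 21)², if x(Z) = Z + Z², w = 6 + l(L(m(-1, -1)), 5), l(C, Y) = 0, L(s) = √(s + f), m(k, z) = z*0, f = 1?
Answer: 3969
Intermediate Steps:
m(k, z) = 0
L(s) = √(1 + s) (L(s) = √(s + 1) = √(1 + s))
w = 6 (w = 6 + 0 = 6)
(x(w) + 21)² = (6*(1 + 6) + 21)² = (6*7 + 21)² = (42 + 21)² = 63² = 3969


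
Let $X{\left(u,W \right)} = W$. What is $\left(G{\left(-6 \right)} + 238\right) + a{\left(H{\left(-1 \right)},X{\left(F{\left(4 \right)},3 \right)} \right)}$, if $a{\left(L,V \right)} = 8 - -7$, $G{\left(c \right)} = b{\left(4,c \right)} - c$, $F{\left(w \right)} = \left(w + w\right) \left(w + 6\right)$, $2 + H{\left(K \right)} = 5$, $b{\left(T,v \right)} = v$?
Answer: $253$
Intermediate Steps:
$H{\left(K \right)} = 3$ ($H{\left(K \right)} = -2 + 5 = 3$)
$F{\left(w \right)} = 2 w \left(6 + w\right)$
$G{\left(c \right)} = 0$ ($G{\left(c \right)} = c - c = 0$)
$a{\left(L,V \right)} = 15$ ($a{\left(L,V \right)} = 8 + 7 = 15$)
$\left(G{\left(-6 \right)} + 238\right) + a{\left(H{\left(-1 \right)},X{\left(F{\left(4 \right)},3 \right)} \right)} = \left(0 + 238\right) + 15 = 238 + 15 = 253$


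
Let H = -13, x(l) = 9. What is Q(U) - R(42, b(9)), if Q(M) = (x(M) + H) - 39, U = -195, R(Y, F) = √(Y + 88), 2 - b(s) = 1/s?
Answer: -43 - √130 ≈ -54.402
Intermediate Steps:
b(s) = 2 - 1/s
R(Y, F) = √(88 + Y)
Q(M) = -43 (Q(M) = (9 - 13) - 39 = -4 - 39 = -43)
Q(U) - R(42, b(9)) = -43 - √(88 + 42) = -43 - √130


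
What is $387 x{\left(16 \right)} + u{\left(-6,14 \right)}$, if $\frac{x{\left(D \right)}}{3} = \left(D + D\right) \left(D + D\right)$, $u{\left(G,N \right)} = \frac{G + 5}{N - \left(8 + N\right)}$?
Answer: $\frac{9510913}{8} \approx 1.1889 \cdot 10^{6}$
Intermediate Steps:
$u{\left(G,N \right)} = - \frac{5}{8} - \frac{G}{8}$ ($u{\left(G,N \right)} = \frac{5 + G}{-8} = \left(5 + G\right) \left(- \frac{1}{8}\right) = - \frac{5}{8} - \frac{G}{8}$)
$x{\left(D \right)} = 12 D^{2}$ ($x{\left(D \right)} = 3 \left(D + D\right) \left(D + D\right) = 3 \cdot 2 D 2 D = 3 \cdot 4 D^{2} = 12 D^{2}$)
$387 x{\left(16 \right)} + u{\left(-6,14 \right)} = 387 \cdot 12 \cdot 16^{2} - - \frac{1}{8} = 387 \cdot 12 \cdot 256 + \left(- \frac{5}{8} + \frac{3}{4}\right) = 387 \cdot 3072 + \frac{1}{8} = 1188864 + \frac{1}{8} = \frac{9510913}{8}$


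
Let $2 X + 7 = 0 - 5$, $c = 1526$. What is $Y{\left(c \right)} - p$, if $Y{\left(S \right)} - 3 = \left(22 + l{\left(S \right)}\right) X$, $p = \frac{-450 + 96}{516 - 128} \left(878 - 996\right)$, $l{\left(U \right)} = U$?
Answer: $- \frac{911088}{97} \approx -9392.7$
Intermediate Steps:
$X = -6$ ($X = - \frac{7}{2} + \frac{0 - 5}{2} = - \frac{7}{2} + \frac{1}{2} \left(-5\right) = - \frac{7}{2} - \frac{5}{2} = -6$)
$p = \frac{10443}{97}$ ($p = - \frac{354}{388} \left(-118\right) = \left(-354\right) \frac{1}{388} \left(-118\right) = \left(- \frac{177}{194}\right) \left(-118\right) = \frac{10443}{97} \approx 107.66$)
$Y{\left(S \right)} = -129 - 6 S$ ($Y{\left(S \right)} = 3 + \left(22 + S\right) \left(-6\right) = 3 - \left(132 + 6 S\right) = -129 - 6 S$)
$Y{\left(c \right)} - p = \left(-129 - 9156\right) - \frac{10443}{97} = -9285 - \frac{10443}{97} = - \frac{911088}{97}$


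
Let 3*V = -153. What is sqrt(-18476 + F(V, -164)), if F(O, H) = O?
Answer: I*sqrt(18527) ≈ 136.11*I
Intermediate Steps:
V = -51 (V = (1/3)*(-153) = -51)
sqrt(-18476 + F(V, -164)) = sqrt(-18476 - 51) = sqrt(-18527) = I*sqrt(18527)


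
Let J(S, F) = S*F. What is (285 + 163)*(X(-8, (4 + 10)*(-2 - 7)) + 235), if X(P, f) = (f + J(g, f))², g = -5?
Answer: 113904448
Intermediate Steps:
J(S, F) = F*S
X(P, f) = 16*f² (X(P, f) = (f + f*(-5))² = (f - 5*f)² = (-4*f)² = 16*f²)
(285 + 163)*(X(-8, (4 + 10)*(-2 - 7)) + 235) = (285 + 163)*(16*((4 + 10)*(-2 - 7))² + 235) = 448*(16*(14*(-9))² + 235) = 448*(16*(-126)² + 235) = 448*(16*15876 + 235) = 448*(254016 + 235) = 448*254251 = 113904448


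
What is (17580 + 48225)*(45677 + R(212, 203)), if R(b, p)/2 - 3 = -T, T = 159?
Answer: 2985243825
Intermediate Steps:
R(b, p) = -312 (R(b, p) = 6 + 2*(-1*159) = 6 + 2*(-159) = 6 - 318 = -312)
(17580 + 48225)*(45677 + R(212, 203)) = (17580 + 48225)*(45677 - 312) = 65805*45365 = 2985243825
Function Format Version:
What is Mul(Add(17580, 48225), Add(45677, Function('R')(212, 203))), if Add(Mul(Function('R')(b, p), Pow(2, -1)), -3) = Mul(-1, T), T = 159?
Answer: 2985243825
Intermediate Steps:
Function('R')(b, p) = -312 (Function('R')(b, p) = Add(6, Mul(2, Mul(-1, 159))) = Add(6, Mul(2, -159)) = Add(6, -318) = -312)
Mul(Add(17580, 48225), Add(45677, Function('R')(212, 203))) = Mul(Add(17580, 48225), Add(45677, -312)) = Mul(65805, 45365) = 2985243825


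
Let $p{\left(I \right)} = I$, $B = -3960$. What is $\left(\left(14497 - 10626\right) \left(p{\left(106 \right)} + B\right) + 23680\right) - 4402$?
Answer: $-14899556$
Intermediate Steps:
$\left(\left(14497 - 10626\right) \left(p{\left(106 \right)} + B\right) + 23680\right) - 4402 = \left(\left(14497 - 10626\right) \left(106 - 3960\right) + 23680\right) - 4402 = \left(3871 \left(-3854\right) + 23680\right) - 4402 = \left(-14918834 + 23680\right) - 4402 = -14895154 - 4402 = -14899556$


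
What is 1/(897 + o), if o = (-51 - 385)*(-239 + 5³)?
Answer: 1/50601 ≈ 1.9762e-5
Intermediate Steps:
o = 49704 (o = -436*(-239 + 125) = -436*(-114) = 49704)
1/(897 + o) = 1/(897 + 49704) = 1/50601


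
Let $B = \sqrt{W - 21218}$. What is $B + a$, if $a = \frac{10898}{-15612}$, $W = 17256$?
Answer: $- \frac{5449}{7806} + i \sqrt{3962} \approx -0.69805 + 62.944 i$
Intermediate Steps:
$a = - \frac{5449}{7806}$ ($a = 10898 \left(- \frac{1}{15612}\right) = - \frac{5449}{7806} \approx -0.69805$)
$B = i \sqrt{3962}$ ($B = \sqrt{17256 - 21218} = \sqrt{-3962} = i \sqrt{3962} \approx 62.944 i$)
$B + a = i \sqrt{3962} - \frac{5449}{7806} = - \frac{5449}{7806} + i \sqrt{3962}$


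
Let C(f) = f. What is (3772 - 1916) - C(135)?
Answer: 1721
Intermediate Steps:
(3772 - 1916) - C(135) = (3772 - 1916) - 1*135 = 1856 - 135 = 1721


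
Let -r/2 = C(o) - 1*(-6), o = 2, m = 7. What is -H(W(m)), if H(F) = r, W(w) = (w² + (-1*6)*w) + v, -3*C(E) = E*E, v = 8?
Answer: 28/3 ≈ 9.3333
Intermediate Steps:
C(E) = -E²/3 (C(E) = -E*E/3 = -E²/3)
W(w) = 8 + w² - 6*w (W(w) = (w² + (-1*6)*w) + 8 = (w² - 6*w) + 8 = 8 + w² - 6*w)
r = -28/3 (r = -2*(-⅓*2² - 1*(-6)) = -2*(-⅓*4 + 6) = -2*(-4/3 + 6) = -2*14/3 = -28/3 ≈ -9.3333)
H(F) = -28/3
-H(W(m)) = -1*(-28/3) = 28/3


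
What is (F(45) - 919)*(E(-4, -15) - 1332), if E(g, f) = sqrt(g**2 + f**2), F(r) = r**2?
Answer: -1473192 + 1106*sqrt(241) ≈ -1.4560e+6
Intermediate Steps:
E(g, f) = sqrt(f**2 + g**2)
(F(45) - 919)*(E(-4, -15) - 1332) = (45**2 - 919)*(sqrt((-15)**2 + (-4)**2) - 1332) = (2025 - 919)*(sqrt(225 + 16) - 1332) = 1106*(sqrt(241) - 1332) = 1106*(-1332 + sqrt(241)) = -1473192 + 1106*sqrt(241)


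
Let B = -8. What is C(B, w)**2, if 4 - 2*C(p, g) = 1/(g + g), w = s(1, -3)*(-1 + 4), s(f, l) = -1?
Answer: 625/144 ≈ 4.3403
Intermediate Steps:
w = -3 (w = -(-1 + 4) = -1*3 = -3)
C(p, g) = 2 - 1/(4*g) (C(p, g) = 2 - 1/(2*(g + g)) = 2 - 1/(2*g)/2 = 2 - 1/(4*g))
C(B, w)**2 = (2 - 1/4/(-3))**2 = (2 - 1/4*(-1/3))**2 = (2 + 1/12)**2 = (25/12)**2 = 625/144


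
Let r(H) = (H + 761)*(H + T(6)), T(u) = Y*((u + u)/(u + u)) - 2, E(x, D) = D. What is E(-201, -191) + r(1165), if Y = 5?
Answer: 2249377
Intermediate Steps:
T(u) = 3 (T(u) = 5*((u + u)/(u + u)) - 2 = 5*((2*u)/((2*u))) - 2 = 5*((2*u)*(1/(2*u))) - 2 = 5*1 - 2 = 5 - 2 = 3)
r(H) = (3 + H)*(761 + H) (r(H) = (H + 761)*(H + 3) = (761 + H)*(3 + H) = (3 + H)*(761 + H))
E(-201, -191) + r(1165) = -191 + (2283 + 1165**2 + 764*1165) = -191 + (2283 + 1357225 + 890060) = -191 + 2249568 = 2249377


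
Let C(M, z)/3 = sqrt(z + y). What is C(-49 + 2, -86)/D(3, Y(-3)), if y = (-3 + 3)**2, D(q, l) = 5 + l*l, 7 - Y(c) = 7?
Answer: 3*I*sqrt(86)/5 ≈ 5.5642*I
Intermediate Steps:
Y(c) = 0 (Y(c) = 7 - 1*7 = 7 - 7 = 0)
D(q, l) = 5 + l**2
y = 0 (y = 0**2 = 0)
C(M, z) = 3*sqrt(z) (C(M, z) = 3*sqrt(z + 0) = 3*sqrt(z))
C(-49 + 2, -86)/D(3, Y(-3)) = (3*sqrt(-86))/(5 + 0**2) = (3*(I*sqrt(86)))/(5 + 0) = (3*I*sqrt(86))/5 = (3*I*sqrt(86))*(1/5) = 3*I*sqrt(86)/5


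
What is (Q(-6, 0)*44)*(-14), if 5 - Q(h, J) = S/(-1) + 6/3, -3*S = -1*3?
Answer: -2464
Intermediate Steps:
S = 1 (S = -(-1)*3/3 = -1/3*(-3) = 1)
Q(h, J) = 4 (Q(h, J) = 5 - (1/(-1) + 6/3) = 5 - (1*(-1) + 6*(1/3)) = 5 - (-1 + 2) = 5 - 1*1 = 5 - 1 = 4)
(Q(-6, 0)*44)*(-14) = (4*44)*(-14) = 176*(-14) = -2464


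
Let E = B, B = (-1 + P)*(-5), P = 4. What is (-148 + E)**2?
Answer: 26569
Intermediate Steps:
B = -15 (B = (-1 + 4)*(-5) = 3*(-5) = -15)
E = -15
(-148 + E)**2 = (-148 - 15)**2 = (-163)**2 = 26569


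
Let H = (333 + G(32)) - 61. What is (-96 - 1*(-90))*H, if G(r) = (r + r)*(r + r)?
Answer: -26208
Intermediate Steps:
G(r) = 4*r² (G(r) = (2*r)*(2*r) = 4*r²)
H = 4368 (H = (333 + 4*32²) - 61 = (333 + 4*1024) - 61 = (333 + 4096) - 61 = 4429 - 61 = 4368)
(-96 - 1*(-90))*H = (-96 - 1*(-90))*4368 = (-96 + 90)*4368 = -6*4368 = -26208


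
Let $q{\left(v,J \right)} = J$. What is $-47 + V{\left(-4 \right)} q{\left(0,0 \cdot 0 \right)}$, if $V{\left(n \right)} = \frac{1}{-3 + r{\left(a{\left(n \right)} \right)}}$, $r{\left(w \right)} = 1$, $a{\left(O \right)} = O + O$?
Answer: $-47$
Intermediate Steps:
$a{\left(O \right)} = 2 O$
$V{\left(n \right)} = - \frac{1}{2}$ ($V{\left(n \right)} = \frac{1}{-3 + 1} = \frac{1}{-2} = - \frac{1}{2}$)
$-47 + V{\left(-4 \right)} q{\left(0,0 \cdot 0 \right)} = -47 - \frac{0 \cdot 0}{2} = -47 - 0 = -47 + 0 = -47$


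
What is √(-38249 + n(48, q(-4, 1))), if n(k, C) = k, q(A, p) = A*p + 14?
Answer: I*√38201 ≈ 195.45*I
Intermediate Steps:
q(A, p) = 14 + A*p
√(-38249 + n(48, q(-4, 1))) = √(-38249 + 48) = √(-38201) = I*√38201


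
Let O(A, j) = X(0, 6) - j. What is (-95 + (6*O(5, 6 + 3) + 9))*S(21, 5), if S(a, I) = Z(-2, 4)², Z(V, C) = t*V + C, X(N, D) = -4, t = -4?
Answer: -23616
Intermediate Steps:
O(A, j) = -4 - j
Z(V, C) = C - 4*V (Z(V, C) = -4*V + C = C - 4*V)
S(a, I) = 144 (S(a, I) = (4 - 4*(-2))² = (4 + 8)² = 12² = 144)
(-95 + (6*O(5, 6 + 3) + 9))*S(21, 5) = (-95 + (6*(-4 - (6 + 3)) + 9))*144 = (-95 + (6*(-4 - 1*9) + 9))*144 = (-95 + (6*(-4 - 9) + 9))*144 = (-95 + (6*(-13) + 9))*144 = (-95 + (-78 + 9))*144 = (-95 - 69)*144 = -164*144 = -23616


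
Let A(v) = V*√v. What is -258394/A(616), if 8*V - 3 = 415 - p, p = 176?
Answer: -258394*√154/9317 ≈ -344.17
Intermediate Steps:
V = 121/4 (V = 3/8 + (415 - 1*176)/8 = 3/8 + (415 - 176)/8 = 3/8 + (⅛)*239 = 3/8 + 239/8 = 121/4 ≈ 30.250)
A(v) = 121*√v/4
-258394/A(616) = -258394*√154/9317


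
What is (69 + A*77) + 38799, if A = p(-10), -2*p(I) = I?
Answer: 39253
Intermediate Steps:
p(I) = -I/2
A = 5 (A = -1/2*(-10) = 5)
(69 + A*77) + 38799 = (69 + 5*77) + 38799 = (69 + 385) + 38799 = 454 + 38799 = 39253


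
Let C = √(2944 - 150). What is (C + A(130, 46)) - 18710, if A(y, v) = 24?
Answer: -18686 + √2794 ≈ -18633.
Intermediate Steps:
C = √2794 ≈ 52.858
(C + A(130, 46)) - 18710 = (√2794 + 24) - 18710 = (24 + √2794) - 18710 = -18686 + √2794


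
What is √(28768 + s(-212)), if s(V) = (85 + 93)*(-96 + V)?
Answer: 2*I*√6514 ≈ 161.42*I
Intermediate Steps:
s(V) = -17088 + 178*V (s(V) = 178*(-96 + V) = -17088 + 178*V)
√(28768 + s(-212)) = √(28768 + (-17088 + 178*(-212))) = √(28768 + (-17088 - 37736)) = √(28768 - 54824) = √(-26056) = 2*I*√6514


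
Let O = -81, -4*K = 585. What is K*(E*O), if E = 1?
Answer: 47385/4 ≈ 11846.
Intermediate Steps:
K = -585/4 (K = -¼*585 = -585/4 ≈ -146.25)
K*(E*O) = -585*(-81)/4 = -585/4*(-81) = 47385/4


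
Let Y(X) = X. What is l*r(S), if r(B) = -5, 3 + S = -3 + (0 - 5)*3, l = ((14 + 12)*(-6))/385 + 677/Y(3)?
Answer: -260177/231 ≈ -1126.3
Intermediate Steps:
l = 260177/1155 (l = ((14 + 12)*(-6))/385 + 677/3 = (26*(-6))*(1/385) + 677*(⅓) = -156*1/385 + 677/3 = -156/385 + 677/3 = 260177/1155 ≈ 225.26)
S = -21 (S = -3 + (-3 + (0 - 5)*3) = -3 + (-3 - 5*3) = -3 + (-3 - 15) = -3 - 18 = -21)
l*r(S) = (260177/1155)*(-5) = -260177/231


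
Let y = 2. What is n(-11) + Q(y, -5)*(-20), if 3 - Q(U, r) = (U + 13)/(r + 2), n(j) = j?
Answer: -171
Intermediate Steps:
Q(U, r) = 3 - (13 + U)/(2 + r) (Q(U, r) = 3 - (U + 13)/(r + 2) = 3 - (13 + U)/(2 + r))
n(-11) + Q(y, -5)*(-20) = -11 + ((-7 - 1*2 + 3*(-5))/(2 - 5))*(-20) = -11 + ((-7 - 2 - 15)/(-3))*(-20) = -11 - ⅓*(-24)*(-20) = -11 + 8*(-20) = -11 - 160 = -171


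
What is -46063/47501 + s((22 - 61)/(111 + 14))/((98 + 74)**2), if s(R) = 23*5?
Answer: -1357265177/1405269584 ≈ -0.96584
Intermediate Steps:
s(R) = 115
-46063/47501 + s((22 - 61)/(111 + 14))/((98 + 74)**2) = -46063/47501 + 115/((98 + 74)**2) = -46063*1/47501 + 115/(172**2) = -46063/47501 + 115/29584 = -1357265177/1405269584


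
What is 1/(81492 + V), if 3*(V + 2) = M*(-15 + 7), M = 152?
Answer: 3/243254 ≈ 1.2333e-5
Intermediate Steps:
V = -1222/3 (V = -2 + (152*(-15 + 7))/3 = -2 + (152*(-8))/3 = -2 + (1/3)*(-1216) = -2 - 1216/3 = -1222/3 ≈ -407.33)
1/(81492 + V) = 1/(81492 - 1222/3) = 1/(243254/3) = 3/243254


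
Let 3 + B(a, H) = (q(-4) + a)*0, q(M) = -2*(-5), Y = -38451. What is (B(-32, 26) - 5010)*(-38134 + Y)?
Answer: 383920605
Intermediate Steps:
q(M) = 10
B(a, H) = -3 (B(a, H) = -3 + (10 + a)*0 = -3 + 0 = -3)
(B(-32, 26) - 5010)*(-38134 + Y) = (-3 - 5010)*(-38134 - 38451) = -5013*(-76585) = 383920605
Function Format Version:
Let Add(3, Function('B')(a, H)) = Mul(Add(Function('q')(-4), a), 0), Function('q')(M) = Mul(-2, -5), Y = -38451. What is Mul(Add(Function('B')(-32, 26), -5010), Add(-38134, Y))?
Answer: 383920605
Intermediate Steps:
Function('q')(M) = 10
Function('B')(a, H) = -3 (Function('B')(a, H) = Add(-3, Mul(Add(10, a), 0)) = Add(-3, 0) = -3)
Mul(Add(Function('B')(-32, 26), -5010), Add(-38134, Y)) = Mul(Add(-3, -5010), Add(-38134, -38451)) = Mul(-5013, -76585) = 383920605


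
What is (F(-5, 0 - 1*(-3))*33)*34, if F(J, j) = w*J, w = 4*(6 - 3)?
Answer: -67320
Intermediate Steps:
w = 12 (w = 4*3 = 12)
F(J, j) = 12*J
(F(-5, 0 - 1*(-3))*33)*34 = ((12*(-5))*33)*34 = -60*33*34 = -1980*34 = -67320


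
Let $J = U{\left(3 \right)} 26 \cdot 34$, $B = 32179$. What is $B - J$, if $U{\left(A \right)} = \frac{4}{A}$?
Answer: $\frac{93001}{3} \approx 31000.0$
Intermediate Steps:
$J = \frac{3536}{3}$ ($J = \frac{4}{3} \cdot 26 \cdot 34 = \frac{104}{3} \cdot 34 = \frac{3536}{3} \approx 1178.7$)
$B - J = 32179 - \frac{3536}{3} = \frac{93001}{3}$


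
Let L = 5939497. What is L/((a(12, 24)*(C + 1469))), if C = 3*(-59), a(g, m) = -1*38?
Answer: -5939497/49096 ≈ -120.98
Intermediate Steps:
a(g, m) = -38
C = -177
L/((a(12, 24)*(C + 1469))) = 5939497/((-38*(-177 + 1469))) = 5939497/((-38*1292)) = 5939497/(-49096) = 5939497*(-1/49096) = -5939497/49096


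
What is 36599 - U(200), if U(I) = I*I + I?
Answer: -3601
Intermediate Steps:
U(I) = I + I**2 (U(I) = I**2 + I = I + I**2)
36599 - U(200) = 36599 - 200*(1 + 200) = 36599 - 200*201 = 36599 - 1*40200 = 36599 - 40200 = -3601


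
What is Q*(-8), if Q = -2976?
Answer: 23808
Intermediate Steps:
Q*(-8) = -2976*(-8) = 23808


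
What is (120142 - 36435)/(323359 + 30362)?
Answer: 83707/353721 ≈ 0.23665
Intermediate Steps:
(120142 - 36435)/(323359 + 30362) = 83707/353721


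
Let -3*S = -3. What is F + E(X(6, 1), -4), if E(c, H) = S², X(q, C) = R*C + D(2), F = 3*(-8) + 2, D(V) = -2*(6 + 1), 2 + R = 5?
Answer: -21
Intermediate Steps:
R = 3 (R = -2 + 5 = 3)
D(V) = -14 (D(V) = -2*7 = -14)
F = -22 (F = -24 + 2 = -22)
S = 1 (S = -⅓*(-3) = 1)
X(q, C) = -14 + 3*C (X(q, C) = 3*C - 14 = -14 + 3*C)
E(c, H) = 1 (E(c, H) = 1² = 1)
F + E(X(6, 1), -4) = -22 + 1 = -21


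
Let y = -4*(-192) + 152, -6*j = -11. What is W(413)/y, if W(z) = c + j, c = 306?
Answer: 1847/5520 ≈ 0.33460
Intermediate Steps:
j = 11/6 (j = -⅙*(-11) = 11/6 ≈ 1.8333)
W(z) = 1847/6 (W(z) = 306 + 11/6 = 1847/6)
y = 920 (y = 768 + 152 = 920)
W(413)/y = (1847/6)/920 = (1847/6)*(1/920) = 1847/5520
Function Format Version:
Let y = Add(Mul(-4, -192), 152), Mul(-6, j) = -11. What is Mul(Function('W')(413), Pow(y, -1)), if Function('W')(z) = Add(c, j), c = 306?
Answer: Rational(1847, 5520) ≈ 0.33460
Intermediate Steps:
j = Rational(11, 6) (j = Mul(Rational(-1, 6), -11) = Rational(11, 6) ≈ 1.8333)
Function('W')(z) = Rational(1847, 6) (Function('W')(z) = Add(306, Rational(11, 6)) = Rational(1847, 6))
y = 920 (y = Add(768, 152) = 920)
Mul(Function('W')(413), Pow(y, -1)) = Mul(Rational(1847, 6), Pow(920, -1)) = Mul(Rational(1847, 6), Rational(1, 920)) = Rational(1847, 5520)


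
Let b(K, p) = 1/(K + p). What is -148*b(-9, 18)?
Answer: -148/9 ≈ -16.444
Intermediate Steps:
-148*b(-9, 18) = -148/(-9 + 18) = -148/9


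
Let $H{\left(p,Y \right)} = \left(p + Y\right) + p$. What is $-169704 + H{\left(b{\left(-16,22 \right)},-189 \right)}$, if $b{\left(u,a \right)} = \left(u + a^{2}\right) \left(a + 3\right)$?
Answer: $-146493$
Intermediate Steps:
$b{\left(u,a \right)} = \left(3 + a\right) \left(u + a^{2}\right)$ ($b{\left(u,a \right)} = \left(u + a^{2}\right) \left(3 + a\right) = \left(3 + a\right) \left(u + a^{2}\right)$)
$H{\left(p,Y \right)} = Y + 2 p$ ($H{\left(p,Y \right)} = \left(Y + p\right) + p = Y + 2 p$)
$-169704 + H{\left(b{\left(-16,22 \right)},-189 \right)} = -169704 - \left(189 - 2 \left(22^{3} + 3 \left(-16\right) + 3 \cdot 22^{2} + 22 \left(-16\right)\right)\right) = -169704 - \left(189 - 2 \left(10648 - 48 + 3 \cdot 484 - 352\right)\right) = -169704 - \left(189 - 2 \left(10648 - 48 + 1452 - 352\right)\right) = -169704 + \left(-189 + 2 \cdot 11700\right) = -169704 + \left(-189 + 23400\right) = -169704 + 23211 = -146493$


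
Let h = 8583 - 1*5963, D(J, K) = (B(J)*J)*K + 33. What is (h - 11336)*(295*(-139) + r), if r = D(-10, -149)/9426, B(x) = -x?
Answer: 1684359142526/4713 ≈ 3.5739e+8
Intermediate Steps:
D(J, K) = 33 - K*J² (D(J, K) = ((-J)*J)*K + 33 = (-J²)*K + 33 = -K*J² + 33 = 33 - K*J²)
h = 2620 (h = 8583 - 5963 = 2620)
r = 14933/9426 (r = (33 - 1*(-149)*(-10)²)/9426 = (33 - 1*(-149)*100)*(1/9426) = (33 + 14900)*(1/9426) = 14933*(1/9426) = 14933/9426 ≈ 1.5842)
(h - 11336)*(295*(-139) + r) = (2620 - 11336)*(295*(-139) + 14933/9426) = -8716*(-41005 + 14933/9426) = -8716*(-386498197/9426) = 1684359142526/4713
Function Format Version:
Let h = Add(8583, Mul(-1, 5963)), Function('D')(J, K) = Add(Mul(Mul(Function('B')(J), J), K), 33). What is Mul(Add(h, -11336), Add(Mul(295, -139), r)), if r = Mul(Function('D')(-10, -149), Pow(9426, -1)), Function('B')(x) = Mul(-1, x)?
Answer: Rational(1684359142526, 4713) ≈ 3.5739e+8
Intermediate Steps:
Function('D')(J, K) = Add(33, Mul(-1, K, Pow(J, 2))) (Function('D')(J, K) = Add(Mul(Mul(Mul(-1, J), J), K), 33) = Add(Mul(Mul(-1, Pow(J, 2)), K), 33) = Add(Mul(-1, K, Pow(J, 2)), 33) = Add(33, Mul(-1, K, Pow(J, 2))))
h = 2620 (h = Add(8583, -5963) = 2620)
r = Rational(14933, 9426) (r = Mul(Add(33, Mul(-1, -149, Pow(-10, 2))), Pow(9426, -1)) = Mul(Add(33, Mul(-1, -149, 100)), Rational(1, 9426)) = Mul(Add(33, 14900), Rational(1, 9426)) = Mul(14933, Rational(1, 9426)) = Rational(14933, 9426) ≈ 1.5842)
Mul(Add(h, -11336), Add(Mul(295, -139), r)) = Mul(Add(2620, -11336), Add(Mul(295, -139), Rational(14933, 9426))) = Mul(-8716, Add(-41005, Rational(14933, 9426))) = Mul(-8716, Rational(-386498197, 9426)) = Rational(1684359142526, 4713)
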